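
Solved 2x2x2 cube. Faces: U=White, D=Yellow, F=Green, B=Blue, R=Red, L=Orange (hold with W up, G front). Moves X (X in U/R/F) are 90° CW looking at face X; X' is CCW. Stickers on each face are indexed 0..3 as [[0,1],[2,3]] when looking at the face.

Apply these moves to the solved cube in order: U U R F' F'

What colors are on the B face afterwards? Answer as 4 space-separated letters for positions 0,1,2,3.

Answer: W G W B

Derivation:
After move 1 (U): U=WWWW F=RRGG R=BBRR B=OOBB L=GGOO
After move 2 (U): U=WWWW F=BBGG R=OORR B=GGBB L=RROO
After move 3 (R): R=RORO U=WBWG F=BYGY D=YBYG B=WGWB
After move 4 (F'): F=YYBG U=WBRR R=BOYO D=ROYG L=RGOW
After move 5 (F'): F=YGYB U=WBBY R=OORO D=GWYG L=RROR
Query: B face = WGWB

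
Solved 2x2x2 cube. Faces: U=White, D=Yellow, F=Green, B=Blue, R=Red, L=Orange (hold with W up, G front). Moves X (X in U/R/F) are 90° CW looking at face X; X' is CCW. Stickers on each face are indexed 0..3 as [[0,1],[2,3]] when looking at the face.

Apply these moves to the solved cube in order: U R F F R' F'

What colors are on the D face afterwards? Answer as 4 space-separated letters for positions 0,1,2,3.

Answer: R R Y R

Derivation:
After move 1 (U): U=WWWW F=RRGG R=BBRR B=OOBB L=GGOO
After move 2 (R): R=RBRB U=WRWG F=RYGY D=YBYO B=WOWB
After move 3 (F): F=GRYY U=WROG R=WBGB D=RRYO L=GYOB
After move 4 (F): F=YGYR U=WRBY R=OBGB D=GWYO L=GROR
After move 5 (R'): R=BBOG U=WWBW F=YRYY D=GGYR B=OOWB
After move 6 (F'): F=RYYY U=WWBO R=GBGG D=RRYR L=GWOB
Query: D face = RRYR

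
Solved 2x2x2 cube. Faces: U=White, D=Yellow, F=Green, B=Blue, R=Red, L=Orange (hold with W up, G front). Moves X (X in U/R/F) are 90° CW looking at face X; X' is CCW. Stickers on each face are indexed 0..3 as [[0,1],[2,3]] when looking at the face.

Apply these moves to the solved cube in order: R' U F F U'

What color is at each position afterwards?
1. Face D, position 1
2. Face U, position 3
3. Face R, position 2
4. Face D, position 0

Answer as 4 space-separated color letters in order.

Answer: B G W B

Derivation:
After move 1 (R'): R=RRRR U=WBWB F=GWGW D=YGYG B=YBYB
After move 2 (U): U=WWBB F=RRGW R=YBRR B=OOYB L=GWOO
After move 3 (F): F=GRWR U=WWOW R=BBBR D=RYYG L=GYOG
After move 4 (F): F=WGRR U=WWGY R=OBWR D=BBYG L=GROY
After move 5 (U'): U=WYWG F=GRRR R=WGWR B=OBYB L=OOOY
Query 1: D[1] = B
Query 2: U[3] = G
Query 3: R[2] = W
Query 4: D[0] = B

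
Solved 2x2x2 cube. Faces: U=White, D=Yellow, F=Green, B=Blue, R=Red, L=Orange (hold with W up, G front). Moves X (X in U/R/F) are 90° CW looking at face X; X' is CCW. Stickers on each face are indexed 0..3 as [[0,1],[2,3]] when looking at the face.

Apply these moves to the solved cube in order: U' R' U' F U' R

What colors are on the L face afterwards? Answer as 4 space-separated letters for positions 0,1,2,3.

After move 1 (U'): U=WWWW F=OOGG R=GGRR B=RRBB L=BBOO
After move 2 (R'): R=GRGR U=WBWR F=OWGW D=YOYG B=YRYB
After move 3 (U'): U=BRWW F=BBGW R=OWGR B=GRYB L=YROO
After move 4 (F): F=GBWB U=BROR R=WWWR D=GOYG L=YYOO
After move 5 (U'): U=RRBO F=YYWB R=GBWR B=WWYB L=GROO
After move 6 (R): R=WGRB U=RYBB F=YOWG D=GYYW B=OWRB
Query: L face = GROO

Answer: G R O O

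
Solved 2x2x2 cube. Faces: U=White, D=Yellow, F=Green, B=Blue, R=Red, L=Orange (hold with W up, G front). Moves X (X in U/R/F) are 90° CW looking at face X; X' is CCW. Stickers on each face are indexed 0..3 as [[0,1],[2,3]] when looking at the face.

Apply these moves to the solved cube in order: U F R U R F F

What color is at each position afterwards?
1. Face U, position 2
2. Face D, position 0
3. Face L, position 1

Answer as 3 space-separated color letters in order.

Answer: W Y B

Derivation:
After move 1 (U): U=WWWW F=RRGG R=BBRR B=OOBB L=GGOO
After move 2 (F): F=GRGR U=WWOG R=WBWR D=RBYY L=GYOY
After move 3 (R): R=WWRB U=WROR F=GBGY D=RBYO B=GOWB
After move 4 (U): U=OWRR F=WWGY R=GORB B=GYWB L=GBOY
After move 5 (R): R=RGBO U=OWRY F=WBGO D=RWYG B=RYWB
After move 6 (F): F=GWOB U=OWYB R=RGYO D=BRYG L=GROW
After move 7 (F): F=OGBW U=OWWR R=YGBO D=YRYG L=GBOR
Query 1: U[2] = W
Query 2: D[0] = Y
Query 3: L[1] = B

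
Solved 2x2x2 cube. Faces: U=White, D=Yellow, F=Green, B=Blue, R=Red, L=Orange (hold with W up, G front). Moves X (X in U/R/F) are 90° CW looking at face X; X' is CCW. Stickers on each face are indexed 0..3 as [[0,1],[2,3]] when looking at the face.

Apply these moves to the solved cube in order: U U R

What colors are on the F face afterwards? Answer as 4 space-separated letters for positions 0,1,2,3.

After move 1 (U): U=WWWW F=RRGG R=BBRR B=OOBB L=GGOO
After move 2 (U): U=WWWW F=BBGG R=OORR B=GGBB L=RROO
After move 3 (R): R=RORO U=WBWG F=BYGY D=YBYG B=WGWB
Query: F face = BYGY

Answer: B Y G Y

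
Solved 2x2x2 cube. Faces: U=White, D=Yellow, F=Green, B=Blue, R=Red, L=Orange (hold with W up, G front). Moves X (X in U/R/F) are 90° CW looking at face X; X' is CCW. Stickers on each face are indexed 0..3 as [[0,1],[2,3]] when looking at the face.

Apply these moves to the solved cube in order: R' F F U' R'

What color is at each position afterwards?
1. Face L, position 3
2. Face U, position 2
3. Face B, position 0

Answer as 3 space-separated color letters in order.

Answer: R W G

Derivation:
After move 1 (R'): R=RRRR U=WBWB F=GWGW D=YGYG B=YBYB
After move 2 (F): F=GGWW U=WBOO R=WRBR D=RRYG L=OYOG
After move 3 (F): F=WGWG U=WBGY R=OROR D=BWYG L=OROR
After move 4 (U'): U=BYWG F=ORWG R=WGOR B=ORYB L=YBOR
After move 5 (R'): R=GRWO U=BYWO F=OYWG D=BRYG B=GRWB
Query 1: L[3] = R
Query 2: U[2] = W
Query 3: B[0] = G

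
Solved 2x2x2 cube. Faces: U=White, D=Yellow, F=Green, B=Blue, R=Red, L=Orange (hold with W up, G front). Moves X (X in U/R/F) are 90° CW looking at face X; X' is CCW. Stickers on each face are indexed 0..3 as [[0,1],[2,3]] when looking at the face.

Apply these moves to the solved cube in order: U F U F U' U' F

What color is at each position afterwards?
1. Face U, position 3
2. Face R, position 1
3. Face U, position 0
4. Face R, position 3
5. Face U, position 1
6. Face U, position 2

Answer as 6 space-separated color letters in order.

Answer: O R R R Y B

Derivation:
After move 1 (U): U=WWWW F=RRGG R=BBRR B=OOBB L=GGOO
After move 2 (F): F=GRGR U=WWOG R=WBWR D=RBYY L=GYOY
After move 3 (U): U=OWGW F=WBGR R=OOWR B=GYBB L=GROY
After move 4 (F): F=GWRB U=OWYR R=GOWR D=WOYY L=GROB
After move 5 (U'): U=WROY F=GRRB R=GWWR B=GOBB L=GYOB
After move 6 (U'): U=RYWO F=GYRB R=GRWR B=GWBB L=GOOB
After move 7 (F): F=RGBY U=RYBO R=WROR D=WGYY L=GWOO
Query 1: U[3] = O
Query 2: R[1] = R
Query 3: U[0] = R
Query 4: R[3] = R
Query 5: U[1] = Y
Query 6: U[2] = B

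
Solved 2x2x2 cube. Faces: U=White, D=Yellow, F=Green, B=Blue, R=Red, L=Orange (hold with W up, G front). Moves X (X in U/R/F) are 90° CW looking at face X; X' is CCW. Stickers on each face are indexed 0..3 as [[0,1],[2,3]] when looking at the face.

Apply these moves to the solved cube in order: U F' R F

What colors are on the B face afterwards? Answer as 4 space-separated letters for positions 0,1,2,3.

After move 1 (U): U=WWWW F=RRGG R=BBRR B=OOBB L=GGOO
After move 2 (F'): F=RGRG U=WWBR R=YBYR D=GOYY L=GWOW
After move 3 (R): R=YYRB U=WGBG F=RORY D=GBYO B=ROWB
After move 4 (F): F=RRYO U=WGWW R=BYGB D=RYYO L=GGOB
Query: B face = ROWB

Answer: R O W B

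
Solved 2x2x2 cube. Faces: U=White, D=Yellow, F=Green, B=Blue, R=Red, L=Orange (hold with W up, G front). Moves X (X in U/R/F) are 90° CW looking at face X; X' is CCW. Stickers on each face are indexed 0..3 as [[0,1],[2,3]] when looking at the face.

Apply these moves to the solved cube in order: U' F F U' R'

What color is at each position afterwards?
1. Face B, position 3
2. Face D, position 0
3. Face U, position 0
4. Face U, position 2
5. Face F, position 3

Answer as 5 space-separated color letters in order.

After move 1 (U'): U=WWWW F=OOGG R=GGRR B=RRBB L=BBOO
After move 2 (F): F=GOGO U=WWOB R=WGWR D=RGYY L=BYOY
After move 3 (F): F=GGOO U=WWYY R=OGBR D=WWYY L=BROG
After move 4 (U'): U=WYWY F=BROO R=GGBR B=OGBB L=RROG
After move 5 (R'): R=GRGB U=WBWO F=BYOY D=WRYO B=YGWB
Query 1: B[3] = B
Query 2: D[0] = W
Query 3: U[0] = W
Query 4: U[2] = W
Query 5: F[3] = Y

Answer: B W W W Y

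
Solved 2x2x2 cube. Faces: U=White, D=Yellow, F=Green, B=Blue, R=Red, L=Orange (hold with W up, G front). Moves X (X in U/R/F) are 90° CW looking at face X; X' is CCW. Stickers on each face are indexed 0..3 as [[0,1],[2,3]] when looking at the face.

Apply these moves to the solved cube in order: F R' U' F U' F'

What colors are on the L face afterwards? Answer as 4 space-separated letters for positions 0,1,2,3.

After move 1 (F): F=GGGG U=WWOO R=WRWR D=RRYY L=OYOY
After move 2 (R'): R=RRWW U=WBOB F=GWGO D=RGYG B=YBRB
After move 3 (U'): U=BBWO F=OYGO R=GWWW B=RRRB L=YBOY
After move 4 (F): F=GOOY U=BBYB R=WWOW D=WGYG L=YROG
After move 5 (U'): U=BBBY F=YROY R=GOOW B=WWRB L=RROG
After move 6 (F'): F=RYYO U=BBGO R=GOWW D=RGYG L=RYOB
Query: L face = RYOB

Answer: R Y O B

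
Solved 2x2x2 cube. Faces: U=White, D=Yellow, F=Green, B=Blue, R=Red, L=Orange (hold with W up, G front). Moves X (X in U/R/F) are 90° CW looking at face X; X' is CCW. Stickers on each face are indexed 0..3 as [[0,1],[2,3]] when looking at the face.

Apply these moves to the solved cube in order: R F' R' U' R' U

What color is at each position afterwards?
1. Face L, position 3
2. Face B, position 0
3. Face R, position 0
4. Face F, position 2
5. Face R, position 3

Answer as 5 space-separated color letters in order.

After move 1 (R): R=RRRR U=WGWG F=GYGY D=YBYB B=WBWB
After move 2 (F'): F=YYGG U=WGRR R=BRYR D=OOYB L=OGOW
After move 3 (R'): R=RRBY U=WWRW F=YGGR D=OYYG B=BBOB
After move 4 (U'): U=WWWR F=OGGR R=YGBY B=RROB L=BBOW
After move 5 (R'): R=GYYB U=WOWR F=OWGR D=OGYR B=GRYB
After move 6 (U): U=WWRO F=GYGR R=GRYB B=BBYB L=OWOW
Query 1: L[3] = W
Query 2: B[0] = B
Query 3: R[0] = G
Query 4: F[2] = G
Query 5: R[3] = B

Answer: W B G G B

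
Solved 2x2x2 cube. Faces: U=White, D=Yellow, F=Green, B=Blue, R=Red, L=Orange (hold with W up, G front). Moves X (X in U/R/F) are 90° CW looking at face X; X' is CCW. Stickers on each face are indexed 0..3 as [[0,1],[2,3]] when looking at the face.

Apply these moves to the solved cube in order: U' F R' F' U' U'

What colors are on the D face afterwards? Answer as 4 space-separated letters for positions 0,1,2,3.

After move 1 (U'): U=WWWW F=OOGG R=GGRR B=RRBB L=BBOO
After move 2 (F): F=GOGO U=WWOB R=WGWR D=RGYY L=BYOY
After move 3 (R'): R=GRWW U=WBOR F=GWGB D=ROYO B=YRGB
After move 4 (F'): F=WBGG U=WBGW R=ORRW D=YYYO L=BROO
After move 5 (U'): U=BWWG F=BRGG R=WBRW B=ORGB L=YROO
After move 6 (U'): U=WGBW F=YRGG R=BRRW B=WBGB L=OROO
Query: D face = YYYO

Answer: Y Y Y O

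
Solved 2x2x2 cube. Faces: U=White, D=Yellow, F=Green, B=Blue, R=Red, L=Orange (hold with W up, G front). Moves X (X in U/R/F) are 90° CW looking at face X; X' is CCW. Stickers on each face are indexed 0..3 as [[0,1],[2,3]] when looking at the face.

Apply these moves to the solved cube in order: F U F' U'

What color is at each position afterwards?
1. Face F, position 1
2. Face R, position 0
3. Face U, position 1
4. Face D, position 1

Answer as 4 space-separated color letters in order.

After move 1 (F): F=GGGG U=WWOO R=WRWR D=RRYY L=OYOY
After move 2 (U): U=OWOW F=WRGG R=BBWR B=OYBB L=GGOY
After move 3 (F'): F=RGWG U=OWBW R=RBRR D=GYYY L=GWOO
After move 4 (U'): U=WWOB F=GWWG R=RGRR B=RBBB L=OYOO
Query 1: F[1] = W
Query 2: R[0] = R
Query 3: U[1] = W
Query 4: D[1] = Y

Answer: W R W Y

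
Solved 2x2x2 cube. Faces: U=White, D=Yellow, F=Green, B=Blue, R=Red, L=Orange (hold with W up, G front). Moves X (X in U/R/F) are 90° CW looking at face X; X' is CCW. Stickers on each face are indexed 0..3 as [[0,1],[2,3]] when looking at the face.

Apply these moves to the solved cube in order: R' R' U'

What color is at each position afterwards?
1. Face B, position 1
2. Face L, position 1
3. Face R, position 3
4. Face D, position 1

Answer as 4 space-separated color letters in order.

After move 1 (R'): R=RRRR U=WBWB F=GWGW D=YGYG B=YBYB
After move 2 (R'): R=RRRR U=WYWY F=GBGB D=YWYW B=GBGB
After move 3 (U'): U=YYWW F=OOGB R=GBRR B=RRGB L=GBOO
Query 1: B[1] = R
Query 2: L[1] = B
Query 3: R[3] = R
Query 4: D[1] = W

Answer: R B R W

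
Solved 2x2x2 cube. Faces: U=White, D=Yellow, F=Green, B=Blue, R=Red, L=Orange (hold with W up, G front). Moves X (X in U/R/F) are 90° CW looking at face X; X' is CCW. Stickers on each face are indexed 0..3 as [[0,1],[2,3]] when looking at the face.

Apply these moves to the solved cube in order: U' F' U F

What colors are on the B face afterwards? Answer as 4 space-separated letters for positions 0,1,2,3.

Answer: B W B B

Derivation:
After move 1 (U'): U=WWWW F=OOGG R=GGRR B=RRBB L=BBOO
After move 2 (F'): F=OGOG U=WWGR R=YGYR D=BOYY L=BWOW
After move 3 (U): U=GWRW F=YGOG R=RRYR B=BWBB L=OGOW
After move 4 (F): F=OYGG U=GWWG R=RRWR D=YRYY L=OBOO
Query: B face = BWBB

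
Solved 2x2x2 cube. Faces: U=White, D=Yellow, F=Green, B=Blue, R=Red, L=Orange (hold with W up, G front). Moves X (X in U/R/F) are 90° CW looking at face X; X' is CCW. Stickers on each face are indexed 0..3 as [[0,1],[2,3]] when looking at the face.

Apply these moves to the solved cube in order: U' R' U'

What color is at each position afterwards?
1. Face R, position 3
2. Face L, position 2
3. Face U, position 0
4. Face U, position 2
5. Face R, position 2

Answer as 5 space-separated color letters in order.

After move 1 (U'): U=WWWW F=OOGG R=GGRR B=RRBB L=BBOO
After move 2 (R'): R=GRGR U=WBWR F=OWGW D=YOYG B=YRYB
After move 3 (U'): U=BRWW F=BBGW R=OWGR B=GRYB L=YROO
Query 1: R[3] = R
Query 2: L[2] = O
Query 3: U[0] = B
Query 4: U[2] = W
Query 5: R[2] = G

Answer: R O B W G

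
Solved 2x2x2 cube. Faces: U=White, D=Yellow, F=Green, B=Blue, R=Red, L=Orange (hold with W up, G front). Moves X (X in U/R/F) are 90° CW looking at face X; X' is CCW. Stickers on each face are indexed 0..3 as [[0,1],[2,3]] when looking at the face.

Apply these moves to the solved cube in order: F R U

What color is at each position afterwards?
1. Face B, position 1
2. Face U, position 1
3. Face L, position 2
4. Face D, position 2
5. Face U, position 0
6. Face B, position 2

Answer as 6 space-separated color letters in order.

Answer: Y W O Y O W

Derivation:
After move 1 (F): F=GGGG U=WWOO R=WRWR D=RRYY L=OYOY
After move 2 (R): R=WWRR U=WGOG F=GRGY D=RBYB B=OBWB
After move 3 (U): U=OWGG F=WWGY R=OBRR B=OYWB L=GROY
Query 1: B[1] = Y
Query 2: U[1] = W
Query 3: L[2] = O
Query 4: D[2] = Y
Query 5: U[0] = O
Query 6: B[2] = W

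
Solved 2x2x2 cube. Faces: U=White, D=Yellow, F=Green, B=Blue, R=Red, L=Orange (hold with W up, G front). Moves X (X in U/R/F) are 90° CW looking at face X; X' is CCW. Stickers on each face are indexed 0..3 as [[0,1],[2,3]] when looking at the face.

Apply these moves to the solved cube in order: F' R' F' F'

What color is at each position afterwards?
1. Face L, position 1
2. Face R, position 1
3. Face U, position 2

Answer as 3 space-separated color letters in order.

Answer: Y R G

Derivation:
After move 1 (F'): F=GGGG U=WWRR R=YRYR D=OOYY L=OWOW
After move 2 (R'): R=RRYY U=WBRB F=GWGR D=OGYG B=YBOB
After move 3 (F'): F=WRGG U=WBRY R=GROY D=WWYG L=OBOR
After move 4 (F'): F=RGWG U=WBGO R=WRWY D=BRYG L=OYOR
Query 1: L[1] = Y
Query 2: R[1] = R
Query 3: U[2] = G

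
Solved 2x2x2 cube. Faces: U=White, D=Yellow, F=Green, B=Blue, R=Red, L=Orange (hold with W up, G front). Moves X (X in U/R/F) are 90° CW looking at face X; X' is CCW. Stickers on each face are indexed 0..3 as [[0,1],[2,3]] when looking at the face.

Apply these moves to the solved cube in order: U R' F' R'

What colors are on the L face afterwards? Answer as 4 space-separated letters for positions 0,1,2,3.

After move 1 (U): U=WWWW F=RRGG R=BBRR B=OOBB L=GGOO
After move 2 (R'): R=BRBR U=WBWO F=RWGW D=YRYG B=YOYB
After move 3 (F'): F=WWRG U=WBBB R=RRYR D=GOYG L=GOOW
After move 4 (R'): R=RRRY U=WYBY F=WBRB D=GWYG B=GOOB
Query: L face = GOOW

Answer: G O O W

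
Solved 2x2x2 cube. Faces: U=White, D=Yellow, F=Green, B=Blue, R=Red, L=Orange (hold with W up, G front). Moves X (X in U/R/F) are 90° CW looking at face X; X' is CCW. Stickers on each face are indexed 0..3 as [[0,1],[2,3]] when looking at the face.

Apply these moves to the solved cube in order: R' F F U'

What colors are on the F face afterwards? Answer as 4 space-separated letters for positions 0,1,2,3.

Answer: O R W G

Derivation:
After move 1 (R'): R=RRRR U=WBWB F=GWGW D=YGYG B=YBYB
After move 2 (F): F=GGWW U=WBOO R=WRBR D=RRYG L=OYOG
After move 3 (F): F=WGWG U=WBGY R=OROR D=BWYG L=OROR
After move 4 (U'): U=BYWG F=ORWG R=WGOR B=ORYB L=YBOR
Query: F face = ORWG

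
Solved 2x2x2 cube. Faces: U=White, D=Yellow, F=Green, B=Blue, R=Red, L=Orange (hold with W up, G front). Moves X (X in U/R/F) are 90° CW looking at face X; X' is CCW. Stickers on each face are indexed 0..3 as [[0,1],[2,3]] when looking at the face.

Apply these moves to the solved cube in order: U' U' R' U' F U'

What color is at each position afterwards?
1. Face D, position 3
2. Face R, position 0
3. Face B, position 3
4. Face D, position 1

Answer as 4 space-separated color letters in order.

Answer: G G B B

Derivation:
After move 1 (U'): U=WWWW F=OOGG R=GGRR B=RRBB L=BBOO
After move 2 (U'): U=WWWW F=BBGG R=OORR B=GGBB L=RROO
After move 3 (R'): R=OROR U=WBWG F=BWGW D=YBYG B=YGYB
After move 4 (U'): U=BGWW F=RRGW R=BWOR B=ORYB L=YGOO
After move 5 (F): F=GRWR U=BGOG R=WWWR D=OBYG L=YYOB
After move 6 (U'): U=GGBO F=YYWR R=GRWR B=WWYB L=OROB
Query 1: D[3] = G
Query 2: R[0] = G
Query 3: B[3] = B
Query 4: D[1] = B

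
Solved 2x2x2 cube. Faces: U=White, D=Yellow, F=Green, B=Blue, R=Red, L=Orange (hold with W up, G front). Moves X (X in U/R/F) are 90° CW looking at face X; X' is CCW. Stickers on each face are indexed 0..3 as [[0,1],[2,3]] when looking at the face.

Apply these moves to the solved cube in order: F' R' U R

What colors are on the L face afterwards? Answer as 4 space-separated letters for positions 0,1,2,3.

After move 1 (F'): F=GGGG U=WWRR R=YRYR D=OOYY L=OWOW
After move 2 (R'): R=RRYY U=WBRB F=GWGR D=OGYG B=YBOB
After move 3 (U): U=RWBB F=RRGR R=YBYY B=OWOB L=GWOW
After move 4 (R): R=YYYB U=RRBR F=RGGG D=OOYO B=BWWB
Query: L face = GWOW

Answer: G W O W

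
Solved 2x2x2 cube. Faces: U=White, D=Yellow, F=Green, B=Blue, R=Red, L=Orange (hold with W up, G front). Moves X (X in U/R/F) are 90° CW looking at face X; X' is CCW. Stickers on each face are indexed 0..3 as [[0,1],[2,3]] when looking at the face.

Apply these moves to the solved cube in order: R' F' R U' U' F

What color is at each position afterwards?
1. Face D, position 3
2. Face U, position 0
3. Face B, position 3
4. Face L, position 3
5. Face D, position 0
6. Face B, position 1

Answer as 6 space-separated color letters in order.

After move 1 (R'): R=RRRR U=WBWB F=GWGW D=YGYG B=YBYB
After move 2 (F'): F=WWGG U=WBRR R=GRYR D=OOYG L=OBOW
After move 3 (R): R=YGRR U=WWRG F=WOGG D=OYYY B=RBBB
After move 4 (U'): U=WGWR F=OBGG R=WORR B=YGBB L=RBOW
After move 5 (U'): U=GRWW F=RBGG R=OBRR B=WOBB L=YGOW
After move 6 (F): F=GRGB U=GRWG R=WBWR D=ROYY L=YOOY
Query 1: D[3] = Y
Query 2: U[0] = G
Query 3: B[3] = B
Query 4: L[3] = Y
Query 5: D[0] = R
Query 6: B[1] = O

Answer: Y G B Y R O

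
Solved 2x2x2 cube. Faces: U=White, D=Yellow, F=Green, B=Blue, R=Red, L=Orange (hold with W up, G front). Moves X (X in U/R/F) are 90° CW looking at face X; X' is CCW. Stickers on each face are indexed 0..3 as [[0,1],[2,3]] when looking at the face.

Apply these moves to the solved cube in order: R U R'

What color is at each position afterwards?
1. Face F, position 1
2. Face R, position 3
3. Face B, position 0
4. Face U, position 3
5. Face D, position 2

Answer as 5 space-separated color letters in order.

Answer: W R B O Y

Derivation:
After move 1 (R): R=RRRR U=WGWG F=GYGY D=YBYB B=WBWB
After move 2 (U): U=WWGG F=RRGY R=WBRR B=OOWB L=GYOO
After move 3 (R'): R=BRWR U=WWGO F=RWGG D=YRYY B=BOBB
Query 1: F[1] = W
Query 2: R[3] = R
Query 3: B[0] = B
Query 4: U[3] = O
Query 5: D[2] = Y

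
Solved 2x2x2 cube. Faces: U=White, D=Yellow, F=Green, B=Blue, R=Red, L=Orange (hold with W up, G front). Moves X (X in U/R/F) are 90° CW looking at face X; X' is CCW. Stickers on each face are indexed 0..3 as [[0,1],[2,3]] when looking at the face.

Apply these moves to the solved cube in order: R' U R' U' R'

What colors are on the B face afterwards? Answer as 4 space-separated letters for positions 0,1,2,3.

Answer: W R R B

Derivation:
After move 1 (R'): R=RRRR U=WBWB F=GWGW D=YGYG B=YBYB
After move 2 (U): U=WWBB F=RRGW R=YBRR B=OOYB L=GWOO
After move 3 (R'): R=BRYR U=WYBO F=RWGB D=YRYW B=GOGB
After move 4 (U'): U=YOWB F=GWGB R=RWYR B=BRGB L=GOOO
After move 5 (R'): R=WRRY U=YGWB F=GOGB D=YWYB B=WRRB
Query: B face = WRRB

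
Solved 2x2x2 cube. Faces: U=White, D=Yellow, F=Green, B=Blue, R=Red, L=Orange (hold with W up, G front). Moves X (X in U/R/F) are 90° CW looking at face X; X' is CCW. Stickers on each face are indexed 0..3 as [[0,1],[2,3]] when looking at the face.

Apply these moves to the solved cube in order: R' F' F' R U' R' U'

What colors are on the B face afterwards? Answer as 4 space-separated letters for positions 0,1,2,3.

Answer: W R Y B

Derivation:
After move 1 (R'): R=RRRR U=WBWB F=GWGW D=YGYG B=YBYB
After move 2 (F'): F=WWGG U=WBRR R=GRYR D=OOYG L=OBOW
After move 3 (F'): F=WGWG U=WBGY R=OROR D=BWYG L=OROR
After move 4 (R): R=OORR U=WGGG F=WWWG D=BYYY B=YBBB
After move 5 (U'): U=GGWG F=ORWG R=WWRR B=OOBB L=YBOR
After move 6 (R'): R=WRWR U=GBWO F=OGWG D=BRYG B=YOYB
After move 7 (U'): U=BOGW F=YBWG R=OGWR B=WRYB L=YOOR
Query: B face = WRYB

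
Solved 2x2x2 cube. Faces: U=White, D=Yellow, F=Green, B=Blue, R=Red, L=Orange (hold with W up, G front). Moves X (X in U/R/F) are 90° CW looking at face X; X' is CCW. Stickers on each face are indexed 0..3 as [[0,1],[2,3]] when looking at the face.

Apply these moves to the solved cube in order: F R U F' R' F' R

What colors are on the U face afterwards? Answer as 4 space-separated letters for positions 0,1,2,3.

Answer: O R B W

Derivation:
After move 1 (F): F=GGGG U=WWOO R=WRWR D=RRYY L=OYOY
After move 2 (R): R=WWRR U=WGOG F=GRGY D=RBYB B=OBWB
After move 3 (U): U=OWGG F=WWGY R=OBRR B=OYWB L=GROY
After move 4 (F'): F=WYWG U=OWOR R=BBRR D=RYYB L=GGOG
After move 5 (R'): R=BRBR U=OWOO F=WWWR D=RYYG B=BYYB
After move 6 (F'): F=WRWW U=OWBB R=YRRR D=GGYG L=GOOO
After move 7 (R): R=RYRR U=ORBW F=WGWG D=GYYB B=BYWB
Query: U face = ORBW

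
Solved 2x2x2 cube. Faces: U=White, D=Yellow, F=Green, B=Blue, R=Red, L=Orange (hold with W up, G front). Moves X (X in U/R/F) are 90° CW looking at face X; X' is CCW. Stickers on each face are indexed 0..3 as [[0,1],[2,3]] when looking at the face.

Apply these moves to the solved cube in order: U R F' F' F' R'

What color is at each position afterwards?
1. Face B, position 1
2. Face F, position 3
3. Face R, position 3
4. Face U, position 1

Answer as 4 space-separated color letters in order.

After move 1 (U): U=WWWW F=RRGG R=BBRR B=OOBB L=GGOO
After move 2 (R): R=RBRB U=WRWG F=RYGY D=YBYO B=WOWB
After move 3 (F'): F=YYRG U=WRRR R=BBYB D=GOYO L=GGOW
After move 4 (F'): F=YGYR U=WRBY R=OBGB D=GWYO L=GROR
After move 5 (F'): F=GRYY U=WROG R=WBGB D=RRYO L=GYOB
After move 6 (R'): R=BBWG U=WWOW F=GRYG D=RRYY B=OORB
Query 1: B[1] = O
Query 2: F[3] = G
Query 3: R[3] = G
Query 4: U[1] = W

Answer: O G G W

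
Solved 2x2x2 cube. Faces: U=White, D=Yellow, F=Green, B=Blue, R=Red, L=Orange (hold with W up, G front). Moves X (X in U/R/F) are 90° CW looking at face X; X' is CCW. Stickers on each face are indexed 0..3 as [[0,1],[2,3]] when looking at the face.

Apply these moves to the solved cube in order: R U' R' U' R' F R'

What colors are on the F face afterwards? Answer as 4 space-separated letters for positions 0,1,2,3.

Answer: G B W R

Derivation:
After move 1 (R): R=RRRR U=WGWG F=GYGY D=YBYB B=WBWB
After move 2 (U'): U=GGWW F=OOGY R=GYRR B=RRWB L=WBOO
After move 3 (R'): R=YRGR U=GWWR F=OGGW D=YOYY B=BRBB
After move 4 (U'): U=WRGW F=WBGW R=OGGR B=YRBB L=BROO
After move 5 (R'): R=GROG U=WBGY F=WRGW D=YBYW B=YROB
After move 6 (F): F=GWWR U=WBOR R=GRYG D=OGYW L=BYOB
After move 7 (R'): R=RGGY U=WOOY F=GBWR D=OWYR B=WRGB
Query: F face = GBWR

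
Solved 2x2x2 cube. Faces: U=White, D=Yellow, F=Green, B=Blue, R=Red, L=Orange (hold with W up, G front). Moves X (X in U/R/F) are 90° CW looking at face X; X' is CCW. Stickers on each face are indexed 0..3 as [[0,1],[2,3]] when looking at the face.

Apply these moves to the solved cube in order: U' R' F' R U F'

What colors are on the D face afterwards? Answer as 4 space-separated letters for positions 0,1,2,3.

Answer: O W Y Y

Derivation:
After move 1 (U'): U=WWWW F=OOGG R=GGRR B=RRBB L=BBOO
After move 2 (R'): R=GRGR U=WBWR F=OWGW D=YOYG B=YRYB
After move 3 (F'): F=WWOG U=WBGG R=ORYR D=BOYG L=BROW
After move 4 (R): R=YORR U=WWGG F=WOOG D=BYYY B=GRBB
After move 5 (U): U=GWGW F=YOOG R=GRRR B=BRBB L=WOOW
After move 6 (F'): F=OGYO U=GWGR R=YRBR D=OWYY L=WWOG
Query: D face = OWYY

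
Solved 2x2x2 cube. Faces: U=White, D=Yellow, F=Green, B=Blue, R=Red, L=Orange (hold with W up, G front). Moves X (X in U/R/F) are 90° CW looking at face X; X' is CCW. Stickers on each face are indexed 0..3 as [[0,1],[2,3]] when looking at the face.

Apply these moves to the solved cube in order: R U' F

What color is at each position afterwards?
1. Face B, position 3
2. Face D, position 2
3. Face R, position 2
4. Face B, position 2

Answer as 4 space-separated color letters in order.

Answer: B Y W W

Derivation:
After move 1 (R): R=RRRR U=WGWG F=GYGY D=YBYB B=WBWB
After move 2 (U'): U=GGWW F=OOGY R=GYRR B=RRWB L=WBOO
After move 3 (F): F=GOYO U=GGOB R=WYWR D=RGYB L=WYOB
Query 1: B[3] = B
Query 2: D[2] = Y
Query 3: R[2] = W
Query 4: B[2] = W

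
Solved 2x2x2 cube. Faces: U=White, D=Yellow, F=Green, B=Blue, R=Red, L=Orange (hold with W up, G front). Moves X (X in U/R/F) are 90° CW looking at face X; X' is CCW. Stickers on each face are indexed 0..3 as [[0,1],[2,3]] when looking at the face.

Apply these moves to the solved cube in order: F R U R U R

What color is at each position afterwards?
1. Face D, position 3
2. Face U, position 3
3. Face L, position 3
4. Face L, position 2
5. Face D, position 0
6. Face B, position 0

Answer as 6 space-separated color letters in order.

After move 1 (F): F=GGGG U=WWOO R=WRWR D=RRYY L=OYOY
After move 2 (R): R=WWRR U=WGOG F=GRGY D=RBYB B=OBWB
After move 3 (U): U=OWGG F=WWGY R=OBRR B=OYWB L=GROY
After move 4 (R): R=RORB U=OWGY F=WBGB D=RWYO B=GYWB
After move 5 (U): U=GOYW F=ROGB R=GYRB B=GRWB L=WBOY
After move 6 (R): R=RGBY U=GOYB F=RWGO D=RWYG B=WROB
Query 1: D[3] = G
Query 2: U[3] = B
Query 3: L[3] = Y
Query 4: L[2] = O
Query 5: D[0] = R
Query 6: B[0] = W

Answer: G B Y O R W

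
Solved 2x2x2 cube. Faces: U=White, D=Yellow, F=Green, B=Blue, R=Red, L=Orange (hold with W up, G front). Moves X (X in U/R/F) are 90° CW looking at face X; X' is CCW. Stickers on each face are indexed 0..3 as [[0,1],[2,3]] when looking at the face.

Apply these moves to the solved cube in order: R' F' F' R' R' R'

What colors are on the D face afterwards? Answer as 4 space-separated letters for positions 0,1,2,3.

After move 1 (R'): R=RRRR U=WBWB F=GWGW D=YGYG B=YBYB
After move 2 (F'): F=WWGG U=WBRR R=GRYR D=OOYG L=OBOW
After move 3 (F'): F=WGWG U=WBGY R=OROR D=BWYG L=OROR
After move 4 (R'): R=RROO U=WYGY F=WBWY D=BGYG B=GBWB
After move 5 (R'): R=RORO U=WWGG F=WYWY D=BBYY B=GBGB
After move 6 (R'): R=OORR U=WGGG F=WWWG D=BYYY B=YBBB
Query: D face = BYYY

Answer: B Y Y Y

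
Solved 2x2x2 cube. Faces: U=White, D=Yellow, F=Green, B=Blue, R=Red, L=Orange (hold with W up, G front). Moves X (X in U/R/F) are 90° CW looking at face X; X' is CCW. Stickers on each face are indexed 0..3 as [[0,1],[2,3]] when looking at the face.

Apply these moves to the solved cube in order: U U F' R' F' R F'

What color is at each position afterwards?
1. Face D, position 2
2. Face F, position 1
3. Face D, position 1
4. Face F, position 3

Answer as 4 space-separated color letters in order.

Answer: Y G O B

Derivation:
After move 1 (U): U=WWWW F=RRGG R=BBRR B=OOBB L=GGOO
After move 2 (U): U=WWWW F=BBGG R=OORR B=GGBB L=RROO
After move 3 (F'): F=BGBG U=WWOR R=YOYR D=ROYY L=RWOW
After move 4 (R'): R=ORYY U=WBOG F=BWBR D=RGYG B=YGOB
After move 5 (F'): F=WRBB U=WBOY R=GRRY D=WWYG L=RGOO
After move 6 (R): R=RGYR U=WROB F=WWBG D=WOYY B=YGBB
After move 7 (F'): F=WGWB U=WRRY R=OGWR D=GOYY L=RBOO
Query 1: D[2] = Y
Query 2: F[1] = G
Query 3: D[1] = O
Query 4: F[3] = B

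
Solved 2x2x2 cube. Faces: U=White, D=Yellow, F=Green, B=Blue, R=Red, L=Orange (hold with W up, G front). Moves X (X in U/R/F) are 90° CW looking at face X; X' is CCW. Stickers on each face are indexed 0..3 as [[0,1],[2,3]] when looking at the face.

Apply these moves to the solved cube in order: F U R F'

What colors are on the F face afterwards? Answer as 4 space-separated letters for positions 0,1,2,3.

After move 1 (F): F=GGGG U=WWOO R=WRWR D=RRYY L=OYOY
After move 2 (U): U=OWOW F=WRGG R=BBWR B=OYBB L=GGOY
After move 3 (R): R=WBRB U=OROG F=WRGY D=RBYO B=WYWB
After move 4 (F'): F=RYWG U=ORWR R=BBRB D=GYYO L=GGOO
Query: F face = RYWG

Answer: R Y W G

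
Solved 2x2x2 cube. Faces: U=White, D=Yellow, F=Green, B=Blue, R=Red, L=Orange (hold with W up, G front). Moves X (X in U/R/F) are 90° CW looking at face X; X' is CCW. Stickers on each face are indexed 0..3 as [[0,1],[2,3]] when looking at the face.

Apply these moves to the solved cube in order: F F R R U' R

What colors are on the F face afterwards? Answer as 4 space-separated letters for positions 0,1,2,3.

Answer: O W G Y

Derivation:
After move 1 (F): F=GGGG U=WWOO R=WRWR D=RRYY L=OYOY
After move 2 (F): F=GGGG U=WWYY R=OROR D=WWYY L=OROR
After move 3 (R): R=OORR U=WGYG F=GWGY D=WBYB B=YBWB
After move 4 (R): R=RORO U=WWYY F=GBGB D=WWYY B=GBGB
After move 5 (U'): U=WYWY F=ORGB R=GBRO B=ROGB L=GBOR
After move 6 (R): R=RGOB U=WRWB F=OWGY D=WGYR B=YOYB
Query: F face = OWGY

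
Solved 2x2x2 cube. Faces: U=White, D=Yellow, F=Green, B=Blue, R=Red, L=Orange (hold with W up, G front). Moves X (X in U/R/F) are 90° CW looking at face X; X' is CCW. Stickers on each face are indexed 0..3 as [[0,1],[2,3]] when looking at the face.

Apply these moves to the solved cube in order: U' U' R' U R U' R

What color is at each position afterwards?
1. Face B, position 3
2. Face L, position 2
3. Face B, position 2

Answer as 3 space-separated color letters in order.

After move 1 (U'): U=WWWW F=OOGG R=GGRR B=RRBB L=BBOO
After move 2 (U'): U=WWWW F=BBGG R=OORR B=GGBB L=RROO
After move 3 (R'): R=OROR U=WBWG F=BWGW D=YBYG B=YGYB
After move 4 (U): U=WWGB F=ORGW R=YGOR B=RRYB L=BWOO
After move 5 (R): R=OYRG U=WRGW F=OBGG D=YYYR B=BRWB
After move 6 (U'): U=RWWG F=BWGG R=OBRG B=OYWB L=BROO
After move 7 (R): R=ROGB U=RWWG F=BYGR D=YWYO B=GYWB
Query 1: B[3] = B
Query 2: L[2] = O
Query 3: B[2] = W

Answer: B O W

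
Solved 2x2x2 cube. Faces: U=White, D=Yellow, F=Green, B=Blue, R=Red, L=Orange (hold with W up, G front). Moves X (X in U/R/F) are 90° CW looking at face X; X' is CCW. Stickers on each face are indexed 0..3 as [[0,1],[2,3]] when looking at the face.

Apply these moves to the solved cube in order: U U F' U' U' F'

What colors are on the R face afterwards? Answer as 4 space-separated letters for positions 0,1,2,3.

Answer: O W R R

Derivation:
After move 1 (U): U=WWWW F=RRGG R=BBRR B=OOBB L=GGOO
After move 2 (U): U=WWWW F=BBGG R=OORR B=GGBB L=RROO
After move 3 (F'): F=BGBG U=WWOR R=YOYR D=ROYY L=RWOW
After move 4 (U'): U=WRWO F=RWBG R=BGYR B=YOBB L=GGOW
After move 5 (U'): U=ROWW F=GGBG R=RWYR B=BGBB L=YOOW
After move 6 (F'): F=GGGB U=RORY R=OWRR D=OWYY L=YWOW
Query: R face = OWRR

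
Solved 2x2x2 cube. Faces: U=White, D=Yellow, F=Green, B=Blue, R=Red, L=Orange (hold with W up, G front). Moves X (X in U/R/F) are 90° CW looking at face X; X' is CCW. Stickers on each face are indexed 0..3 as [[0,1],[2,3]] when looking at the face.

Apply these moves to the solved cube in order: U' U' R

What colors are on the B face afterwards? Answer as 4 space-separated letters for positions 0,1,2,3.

After move 1 (U'): U=WWWW F=OOGG R=GGRR B=RRBB L=BBOO
After move 2 (U'): U=WWWW F=BBGG R=OORR B=GGBB L=RROO
After move 3 (R): R=RORO U=WBWG F=BYGY D=YBYG B=WGWB
Query: B face = WGWB

Answer: W G W B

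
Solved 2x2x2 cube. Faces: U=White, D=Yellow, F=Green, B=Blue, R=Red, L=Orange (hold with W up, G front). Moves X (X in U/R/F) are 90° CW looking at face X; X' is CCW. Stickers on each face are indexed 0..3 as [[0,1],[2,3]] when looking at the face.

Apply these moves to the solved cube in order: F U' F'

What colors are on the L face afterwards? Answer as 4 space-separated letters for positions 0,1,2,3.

Answer: B O O W

Derivation:
After move 1 (F): F=GGGG U=WWOO R=WRWR D=RRYY L=OYOY
After move 2 (U'): U=WOWO F=OYGG R=GGWR B=WRBB L=BBOY
After move 3 (F'): F=YGOG U=WOGW R=RGRR D=BYYY L=BOOW
Query: L face = BOOW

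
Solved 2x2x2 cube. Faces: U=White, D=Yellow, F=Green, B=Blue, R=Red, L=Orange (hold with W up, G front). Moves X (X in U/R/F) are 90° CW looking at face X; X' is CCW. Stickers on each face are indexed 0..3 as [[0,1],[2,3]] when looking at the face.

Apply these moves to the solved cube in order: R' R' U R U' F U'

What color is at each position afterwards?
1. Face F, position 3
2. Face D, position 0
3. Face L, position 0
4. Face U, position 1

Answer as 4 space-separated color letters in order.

Answer: B R R O

Derivation:
After move 1 (R'): R=RRRR U=WBWB F=GWGW D=YGYG B=YBYB
After move 2 (R'): R=RRRR U=WYWY F=GBGB D=YWYW B=GBGB
After move 3 (U): U=WWYY F=RRGB R=GBRR B=OOGB L=GBOO
After move 4 (R): R=RGRB U=WRYB F=RWGW D=YGYO B=YOWB
After move 5 (U'): U=RBWY F=GBGW R=RWRB B=RGWB L=YOOO
After move 6 (F): F=GGWB U=RBOO R=WWYB D=RRYO L=YYOG
After move 7 (U'): U=BORO F=YYWB R=GGYB B=WWWB L=RGOG
Query 1: F[3] = B
Query 2: D[0] = R
Query 3: L[0] = R
Query 4: U[1] = O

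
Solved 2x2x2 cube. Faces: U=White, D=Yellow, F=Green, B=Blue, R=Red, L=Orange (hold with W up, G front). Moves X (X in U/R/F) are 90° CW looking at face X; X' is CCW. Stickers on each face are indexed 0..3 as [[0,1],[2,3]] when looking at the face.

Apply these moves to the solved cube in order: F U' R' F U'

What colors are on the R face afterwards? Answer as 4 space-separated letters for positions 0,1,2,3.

Answer: G O W W

Derivation:
After move 1 (F): F=GGGG U=WWOO R=WRWR D=RRYY L=OYOY
After move 2 (U'): U=WOWO F=OYGG R=GGWR B=WRBB L=BBOY
After move 3 (R'): R=GRGW U=WBWW F=OOGO D=RYYG B=YRRB
After move 4 (F): F=GOOO U=WBYB R=WRWW D=GGYG L=BROY
After move 5 (U'): U=BBWY F=BROO R=GOWW B=WRRB L=YROY
Query: R face = GOWW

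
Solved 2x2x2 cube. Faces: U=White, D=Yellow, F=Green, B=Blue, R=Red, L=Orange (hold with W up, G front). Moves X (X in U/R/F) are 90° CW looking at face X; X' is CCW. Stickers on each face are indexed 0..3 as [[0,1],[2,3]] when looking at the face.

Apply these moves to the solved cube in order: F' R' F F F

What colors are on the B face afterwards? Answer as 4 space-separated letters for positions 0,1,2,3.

After move 1 (F'): F=GGGG U=WWRR R=YRYR D=OOYY L=OWOW
After move 2 (R'): R=RRYY U=WBRB F=GWGR D=OGYG B=YBOB
After move 3 (F): F=GGRW U=WBWW R=RRBY D=YRYG L=OOOG
After move 4 (F): F=RGWG U=WBGO R=WRWY D=BRYG L=OYOR
After move 5 (F): F=WRGG U=WBRY R=GROY D=WWYG L=OBOR
Query: B face = YBOB

Answer: Y B O B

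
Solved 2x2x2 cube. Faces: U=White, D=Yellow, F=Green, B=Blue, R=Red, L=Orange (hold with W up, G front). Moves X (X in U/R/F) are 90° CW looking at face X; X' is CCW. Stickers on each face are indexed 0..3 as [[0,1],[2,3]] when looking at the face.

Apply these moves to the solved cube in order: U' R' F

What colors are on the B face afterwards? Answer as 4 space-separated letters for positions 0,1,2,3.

After move 1 (U'): U=WWWW F=OOGG R=GGRR B=RRBB L=BBOO
After move 2 (R'): R=GRGR U=WBWR F=OWGW D=YOYG B=YRYB
After move 3 (F): F=GOWW U=WBOB R=WRRR D=GGYG L=BYOO
Query: B face = YRYB

Answer: Y R Y B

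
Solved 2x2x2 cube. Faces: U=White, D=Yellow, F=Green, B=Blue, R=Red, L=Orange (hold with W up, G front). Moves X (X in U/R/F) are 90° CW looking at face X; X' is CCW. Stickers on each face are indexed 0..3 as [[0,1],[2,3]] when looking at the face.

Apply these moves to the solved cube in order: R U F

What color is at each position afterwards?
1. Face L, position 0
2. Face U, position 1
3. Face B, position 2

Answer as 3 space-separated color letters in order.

Answer: G W W

Derivation:
After move 1 (R): R=RRRR U=WGWG F=GYGY D=YBYB B=WBWB
After move 2 (U): U=WWGG F=RRGY R=WBRR B=OOWB L=GYOO
After move 3 (F): F=GRYR U=WWOY R=GBGR D=RWYB L=GYOB
Query 1: L[0] = G
Query 2: U[1] = W
Query 3: B[2] = W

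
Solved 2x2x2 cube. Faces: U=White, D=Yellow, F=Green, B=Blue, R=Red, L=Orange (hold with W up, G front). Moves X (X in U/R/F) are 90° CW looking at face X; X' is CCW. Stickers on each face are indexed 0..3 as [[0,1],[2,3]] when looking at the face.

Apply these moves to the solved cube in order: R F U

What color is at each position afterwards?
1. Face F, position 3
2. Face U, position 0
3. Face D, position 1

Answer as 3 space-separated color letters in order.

Answer: Y O R

Derivation:
After move 1 (R): R=RRRR U=WGWG F=GYGY D=YBYB B=WBWB
After move 2 (F): F=GGYY U=WGOO R=WRGR D=RRYB L=OYOB
After move 3 (U): U=OWOG F=WRYY R=WBGR B=OYWB L=GGOB
Query 1: F[3] = Y
Query 2: U[0] = O
Query 3: D[1] = R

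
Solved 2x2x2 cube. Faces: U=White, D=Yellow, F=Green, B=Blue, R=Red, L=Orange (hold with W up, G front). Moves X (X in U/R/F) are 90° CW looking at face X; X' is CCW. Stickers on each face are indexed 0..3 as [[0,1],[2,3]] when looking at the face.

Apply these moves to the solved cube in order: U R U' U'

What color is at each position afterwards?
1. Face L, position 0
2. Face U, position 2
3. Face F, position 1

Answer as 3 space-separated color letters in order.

Answer: R R O

Derivation:
After move 1 (U): U=WWWW F=RRGG R=BBRR B=OOBB L=GGOO
After move 2 (R): R=RBRB U=WRWG F=RYGY D=YBYO B=WOWB
After move 3 (U'): U=RGWW F=GGGY R=RYRB B=RBWB L=WOOO
After move 4 (U'): U=GWRW F=WOGY R=GGRB B=RYWB L=RBOO
Query 1: L[0] = R
Query 2: U[2] = R
Query 3: F[1] = O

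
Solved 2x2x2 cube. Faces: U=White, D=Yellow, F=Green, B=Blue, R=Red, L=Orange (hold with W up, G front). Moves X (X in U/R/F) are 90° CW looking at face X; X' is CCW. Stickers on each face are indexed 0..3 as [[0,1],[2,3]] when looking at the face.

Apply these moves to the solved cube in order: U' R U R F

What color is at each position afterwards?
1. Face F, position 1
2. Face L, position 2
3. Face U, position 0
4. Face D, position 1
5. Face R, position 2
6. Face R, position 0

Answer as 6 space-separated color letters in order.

Answer: R O W R Y G

Derivation:
After move 1 (U'): U=WWWW F=OOGG R=GGRR B=RRBB L=BBOO
After move 2 (R): R=RGRG U=WOWG F=OYGY D=YBYR B=WRWB
After move 3 (U): U=WWGO F=RGGY R=WRRG B=BBWB L=OYOO
After move 4 (R): R=RWGR U=WGGY F=RBGR D=YWYB B=OBWB
After move 5 (F): F=GRRB U=WGOY R=GWYR D=GRYB L=OYOW
Query 1: F[1] = R
Query 2: L[2] = O
Query 3: U[0] = W
Query 4: D[1] = R
Query 5: R[2] = Y
Query 6: R[0] = G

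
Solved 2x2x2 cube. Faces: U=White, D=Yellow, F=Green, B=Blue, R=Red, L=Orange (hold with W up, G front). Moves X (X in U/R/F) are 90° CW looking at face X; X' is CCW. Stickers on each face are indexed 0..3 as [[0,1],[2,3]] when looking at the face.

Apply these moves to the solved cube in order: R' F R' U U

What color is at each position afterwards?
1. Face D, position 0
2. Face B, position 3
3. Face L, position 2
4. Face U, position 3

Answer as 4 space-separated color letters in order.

Answer: R B O W

Derivation:
After move 1 (R'): R=RRRR U=WBWB F=GWGW D=YGYG B=YBYB
After move 2 (F): F=GGWW U=WBOO R=WRBR D=RRYG L=OYOG
After move 3 (R'): R=RRWB U=WYOY F=GBWO D=RGYW B=GBRB
After move 4 (U): U=OWYY F=RRWO R=GBWB B=OYRB L=GBOG
After move 5 (U): U=YOYW F=GBWO R=OYWB B=GBRB L=RROG
Query 1: D[0] = R
Query 2: B[3] = B
Query 3: L[2] = O
Query 4: U[3] = W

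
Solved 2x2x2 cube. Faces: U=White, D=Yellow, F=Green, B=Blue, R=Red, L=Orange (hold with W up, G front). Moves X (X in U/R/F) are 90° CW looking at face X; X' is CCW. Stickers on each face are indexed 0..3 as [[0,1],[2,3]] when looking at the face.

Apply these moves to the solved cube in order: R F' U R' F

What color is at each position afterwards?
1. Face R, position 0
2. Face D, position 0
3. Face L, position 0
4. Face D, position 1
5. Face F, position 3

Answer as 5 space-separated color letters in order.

Answer: R W Y B W

Derivation:
After move 1 (R): R=RRRR U=WGWG F=GYGY D=YBYB B=WBWB
After move 2 (F'): F=YYGG U=WGRR R=BRYR D=OOYB L=OGOW
After move 3 (U): U=RWRG F=BRGG R=WBYR B=OGWB L=YYOW
After move 4 (R'): R=BRWY U=RWRO F=BWGG D=ORYG B=BGOB
After move 5 (F): F=GBGW U=RWWY R=RROY D=WBYG L=YOOR
Query 1: R[0] = R
Query 2: D[0] = W
Query 3: L[0] = Y
Query 4: D[1] = B
Query 5: F[3] = W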